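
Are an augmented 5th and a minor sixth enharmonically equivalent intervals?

An augmented fifth spans 8 semitones; a minor sixth spans 8.
They are enharmonically equivalent.

Yes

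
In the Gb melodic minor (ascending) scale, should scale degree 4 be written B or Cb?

Cb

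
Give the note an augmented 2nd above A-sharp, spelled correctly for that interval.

B##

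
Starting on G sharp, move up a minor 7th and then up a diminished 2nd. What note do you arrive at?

A minor seventh up from G# is F# (letter F, 10 semitones up).
A diminished second up from F# is Gb (letter G, 0 semitones up).

Gb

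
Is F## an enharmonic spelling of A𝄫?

Yes

F## = pitch class 7 and Abb = pitch class 7 — the same pitch class, so they are enharmonic equivalents.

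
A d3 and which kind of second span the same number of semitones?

major

A diminished third spans 2 semitones.
A second spanning 2 semitones is major (the major second is 2).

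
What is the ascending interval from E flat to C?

The letter names run E→C, a span of 5 letter steps, so the interval is some kind of sixth.
Eb to C is 9 semitones. A major sixth is 9, so 9 makes it major.

major sixth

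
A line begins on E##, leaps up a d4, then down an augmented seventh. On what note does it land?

A diminished fourth up from E## is A# (letter A, 4 semitones up).
An augmented seventh down from A# is Bb (letter B, 12 semitones down).

Bb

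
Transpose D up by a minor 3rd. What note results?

A third above D lands on the letter F.
A minor third spans 3 semitones, so D moves to pitch class 5. On the letter F that is F.

F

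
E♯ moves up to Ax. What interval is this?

augmented fourth

Counting letters E–F–G–A gives a fourth.
E#→A## = 6 semitones, 1 wider than the perfect fourth (5), so augmented.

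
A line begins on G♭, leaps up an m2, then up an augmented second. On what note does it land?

A minor second up from Gb is Abb (letter A, 1 semitone up).
An augmented second up from Abb is Bb (letter B, 3 semitones up).

Bb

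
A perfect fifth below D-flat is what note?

A fifth below D lands on the letter G.
A perfect fifth spans 7 semitones, so Db moves to pitch class 6. On the letter G that is Gb.

Gb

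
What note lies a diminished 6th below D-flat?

D down a major sixth is F, so the target letter is F.
From Db, a diminished sixth is 7 semitones down: F#.

F#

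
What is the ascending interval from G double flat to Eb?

augmented sixth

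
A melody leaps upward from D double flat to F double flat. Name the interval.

minor third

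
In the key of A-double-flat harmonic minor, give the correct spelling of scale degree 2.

The Abb harmonic minor scale runs Abb Bbb Cbb Dbb Ebb Fbb Gb.
Degree 2 is Bbb.

Bbb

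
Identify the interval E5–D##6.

The letter names run E→D, a span of 6 letter steps, so the interval is some kind of seventh.
E to D## is 12 semitones. A major seventh is 11, so 12 makes it augmented.

augmented seventh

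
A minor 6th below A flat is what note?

A down a major sixth is C, so the target letter is C.
From Ab, a minor sixth is 8 semitones down: C.

C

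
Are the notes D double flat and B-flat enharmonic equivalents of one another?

Dbb is pitch class 0; Bb is pitch class 10.
The pitch classes differ (0 vs. 10), so they are not enharmonic equivalents.

No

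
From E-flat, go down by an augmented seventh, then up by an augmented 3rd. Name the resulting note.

Ab

An augmented seventh down from Eb is Fbb (letter F, 12 semitones down).
An augmented third up from Fbb is Ab (letter A, 5 semitones up).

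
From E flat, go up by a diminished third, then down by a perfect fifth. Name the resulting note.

A diminished third up from Eb is Gbb (letter G, 2 semitones up).
A perfect fifth down from Gbb is Cbb (letter C, 7 semitones down).

Cbb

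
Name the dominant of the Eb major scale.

The Eb major scale runs Eb F G Ab Bb C D.
Degree 5 is Bb.

Bb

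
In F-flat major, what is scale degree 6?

Degree 6 takes the letter 5 steps above F, which is D.
In major, degree 6 sits 9 semitones above the tonic. Fb + 9 semitones is pitch class 1, spelled on D as Db.

Db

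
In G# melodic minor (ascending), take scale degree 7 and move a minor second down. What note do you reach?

E##

Scale degree 7 of G# melodic minor (ascending) is F##.
A minor second (1 semitone) below F## lands on the letter E, giving E##.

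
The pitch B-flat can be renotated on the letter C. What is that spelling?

Cbb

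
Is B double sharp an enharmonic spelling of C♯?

Yes

B## = pitch class 1 and C# = pitch class 1 — the same pitch class, so they are enharmonic equivalents.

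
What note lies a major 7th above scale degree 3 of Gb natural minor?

Ab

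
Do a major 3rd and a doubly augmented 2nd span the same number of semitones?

A major third spans 4 semitones; a doubly augmented second spans 4.
They are enharmonically equivalent.

Yes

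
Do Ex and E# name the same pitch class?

Two spellings are enharmonically equivalent only if they share a pitch class.
Here E## → 6, E# → 5; 5 ≠ 6, so they are not.

No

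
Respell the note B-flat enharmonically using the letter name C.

Bb is pitch class 10. The letter C alone is pitch class 0.
To reach pitch class 10 from C requires an offset of -2 semitones, i.e. double flat: Cbb.

Cbb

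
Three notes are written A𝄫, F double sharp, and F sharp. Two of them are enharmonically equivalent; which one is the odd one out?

In 12-tone equal temperament, enharmonic equivalents share a pitch class. Abb is pitch class 7; F## is pitch class 7; F# is pitch class 6.
Abb and F## share pitch class 7, while F# is pitch class 6.

F#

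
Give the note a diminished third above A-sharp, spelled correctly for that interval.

A up a major third is C#, so the target letter is C.
From A#, a diminished third is 2 semitones up: C.

C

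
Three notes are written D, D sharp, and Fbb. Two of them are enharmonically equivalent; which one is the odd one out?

D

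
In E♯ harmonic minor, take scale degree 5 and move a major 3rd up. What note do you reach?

D##

Scale degree 5 of E# harmonic minor is B#.
A major third (4 semitones) above B# lands on the letter D, giving D##.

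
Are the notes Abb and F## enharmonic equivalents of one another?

Abb = pitch class 7 and F## = pitch class 7 — the same pitch class, so they are enharmonic equivalents.

Yes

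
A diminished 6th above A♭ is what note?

Fbb

A up a major sixth is F#, so the target letter is F.
From Ab, a diminished sixth is 7 semitones up: Fbb.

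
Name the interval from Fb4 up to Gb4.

major second

The letter names run F→G, a span of 1 letter step, so the interval is some kind of second.
Fb to Gb is 2 semitones. A major second is 2, so 2 makes it major.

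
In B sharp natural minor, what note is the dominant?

Degree 5 takes the letter 4 steps above B, which is F.
In natural minor, degree 5 sits 7 semitones above the tonic. B# + 7 semitones is pitch class 7, spelled on F as F##.

F##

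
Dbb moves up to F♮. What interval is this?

augmented third

The letter names run D→F, a span of 2 letter steps, so the interval is some kind of third.
Dbb to F is 5 semitones. A major third is 4, so 5 makes it augmented.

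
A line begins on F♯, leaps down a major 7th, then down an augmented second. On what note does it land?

Fb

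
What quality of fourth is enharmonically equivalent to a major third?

A major third spans 4 semitones.
A fourth spanning 4 semitones is diminished (the perfect fourth is 5).

diminished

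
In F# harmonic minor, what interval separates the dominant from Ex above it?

The dominant of F# harmonic minor is C#.
C# up to E##: letters C→E make it a third; 5 semitones makes it augmented.

augmented third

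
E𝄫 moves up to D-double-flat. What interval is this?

minor seventh

Counting letters E–F–G–A–B–C–D gives a seventh.
Ebb→Dbb = 10 semitones, 1 narrower than the major seventh (11), so minor.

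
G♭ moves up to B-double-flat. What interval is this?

minor third

Counting letters G–A–B gives a third.
Gb→Bbb = 3 semitones, 1 narrower than the major third (4), so minor.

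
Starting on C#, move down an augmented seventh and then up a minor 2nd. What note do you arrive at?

Ebb

An augmented seventh down from C# is Db (letter D, 12 semitones down).
A minor second up from Db is Ebb (letter E, 1 semitone up).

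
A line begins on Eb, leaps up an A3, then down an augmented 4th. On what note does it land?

An augmented third up from Eb is G# (letter G, 5 semitones up).
An augmented fourth down from G# is D (letter D, 6 semitones down).

D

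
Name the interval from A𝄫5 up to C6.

augmented third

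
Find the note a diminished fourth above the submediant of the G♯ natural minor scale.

Ab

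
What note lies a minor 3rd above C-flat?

C up a major third is E, so the target letter is E.
From Cb, a minor third is 3 semitones up: Ebb.

Ebb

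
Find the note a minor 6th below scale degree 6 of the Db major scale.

D

Scale degree 6 of Db major is Bb.
A minor sixth (8 semitones) below Bb lands on the letter D, giving D.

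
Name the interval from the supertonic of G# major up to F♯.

The supertonic of G# major is A#.
A# up to F#: letters A→F make it a sixth; 8 semitones makes it minor.

minor sixth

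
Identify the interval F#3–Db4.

diminished sixth

Counting letters F–G–A–B–C–D gives a sixth.
F#→Db = 7 semitones, 2 narrower than the major sixth (9), so diminished.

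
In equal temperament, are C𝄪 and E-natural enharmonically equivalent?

No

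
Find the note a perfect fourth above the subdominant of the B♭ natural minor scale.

Ab

The subdominant of Bb natural minor is Eb.
A perfect fourth (5 semitones) above Eb lands on the letter A, giving Ab.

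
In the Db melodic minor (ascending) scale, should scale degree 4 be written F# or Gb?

Gb

Each scale degree takes a distinct letter name. Degree 4 of a scale on D must use the letter G.
Gb and F# are enharmonically the same pitch, but only Gb uses the letter G, so it is the correct spelling here.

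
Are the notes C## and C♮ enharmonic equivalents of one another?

C## is pitch class 2; C is pitch class 0.
The pitch classes differ (2 vs. 0), so they are not enharmonic equivalents.

No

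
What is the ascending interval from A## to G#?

The letter names run A→G, a span of 6 letter steps, so the interval is some kind of seventh.
A## to G# is 9 semitones. A major seventh is 11, so 9 makes it diminished.

diminished seventh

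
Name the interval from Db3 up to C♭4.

Counting letters D–E–F–G–A–B–C gives a seventh.
Db→Cb = 10 semitones, 1 narrower than the major seventh (11), so minor.

minor seventh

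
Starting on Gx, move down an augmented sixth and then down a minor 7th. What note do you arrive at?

An augmented sixth down from G## is B (letter B, 10 semitones down).
A minor seventh down from B is C# (letter C, 10 semitones down).

C#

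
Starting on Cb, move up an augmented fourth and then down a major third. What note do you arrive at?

An augmented fourth up from Cb is F (letter F, 6 semitones up).
A major third down from F is Db (letter D, 4 semitones down).

Db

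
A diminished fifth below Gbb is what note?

Cb

A fifth below G lands on the letter C.
A diminished fifth spans 6 semitones, so Gbb moves to pitch class 11. On the letter C that is Cb.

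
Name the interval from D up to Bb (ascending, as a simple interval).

Counting letters D–E–F–G–A–B gives a sixth.
D→Bb = 8 semitones, 1 narrower than the major sixth (9), so minor.

minor sixth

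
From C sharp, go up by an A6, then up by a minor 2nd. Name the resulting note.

An augmented sixth up from C# is A## (letter A, 10 semitones up).
A minor second up from A## is B# (letter B, 1 semitone up).

B#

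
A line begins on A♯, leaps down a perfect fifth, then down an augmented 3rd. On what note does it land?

A perfect fifth down from A# is D# (letter D, 7 semitones down).
An augmented third down from D# is Bb (letter B, 5 semitones down).

Bb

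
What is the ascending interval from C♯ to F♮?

Counting letters C–D–E–F gives a fourth.
C#→F = 4 semitones, 1 narrower than the perfect fourth (5), so diminished.

diminished fourth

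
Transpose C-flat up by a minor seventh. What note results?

C up a major seventh is B, so the target letter is B.
From Cb, a minor seventh is 10 semitones up: Bbb.

Bbb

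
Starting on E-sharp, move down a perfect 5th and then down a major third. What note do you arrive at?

F#

A perfect fifth down from E# is A# (letter A, 7 semitones down).
A major third down from A# is F# (letter F, 4 semitones down).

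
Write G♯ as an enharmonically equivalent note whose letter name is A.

G# is pitch class 8. The letter A alone is pitch class 9.
To reach pitch class 8 from A requires an offset of -1 semitone, i.e. flat: Ab.

Ab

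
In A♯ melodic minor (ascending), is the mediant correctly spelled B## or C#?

C#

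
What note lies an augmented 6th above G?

E#

G up a major sixth is E, so the target letter is E.
From G, an augmented sixth is 10 semitones up: E#.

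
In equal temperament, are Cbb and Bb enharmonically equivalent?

Yes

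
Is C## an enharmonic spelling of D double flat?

Two spellings are enharmonically equivalent only if they share a pitch class.
Here C## → 2, Dbb → 0; 0 ≠ 2, so they are not.

No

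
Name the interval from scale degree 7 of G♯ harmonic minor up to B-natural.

diminished fourth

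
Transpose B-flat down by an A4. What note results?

B down a perfect fourth is F#, so the target letter is F.
From Bb, an augmented fourth is 6 semitones down: Fb.

Fb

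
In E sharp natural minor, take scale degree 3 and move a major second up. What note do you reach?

Scale degree 3 of E# natural minor is G#.
A major second (2 semitones) above G# lands on the letter A, giving A#.

A#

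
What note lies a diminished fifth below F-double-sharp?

F down a perfect fifth is Bb, so the target letter is B.
From F##, a diminished fifth is 6 semitones down: B##.

B##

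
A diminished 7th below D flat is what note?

E

A seventh below D lands on the letter E.
A diminished seventh spans 9 semitones, so Db moves to pitch class 4. On the letter E that is E.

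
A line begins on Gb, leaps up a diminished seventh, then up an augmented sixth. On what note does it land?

Db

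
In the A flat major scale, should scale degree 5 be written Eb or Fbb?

Eb

Each scale degree takes a distinct letter name. Degree 5 of a scale on A must use the letter E.
Eb and Fbb are enharmonically the same pitch, but only Eb uses the letter E, so it is the correct spelling here.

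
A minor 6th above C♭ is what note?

Abb

C up a major sixth is A, so the target letter is A.
From Cb, a minor sixth is 8 semitones up: Abb.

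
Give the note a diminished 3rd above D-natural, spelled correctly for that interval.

Fb

A third above D lands on the letter F.
A diminished third spans 2 semitones, so D moves to pitch class 4. On the letter F that is Fb.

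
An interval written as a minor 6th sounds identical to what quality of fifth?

augmented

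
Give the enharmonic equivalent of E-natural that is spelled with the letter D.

D##

Plain D sits 2 semitones below E, so on the letter D the same pitch needs a double sharp: D##.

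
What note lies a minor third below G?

E

G down a major third is Eb, so the target letter is E.
From G, a minor third is 3 semitones down: E.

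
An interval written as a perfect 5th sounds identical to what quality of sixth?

A perfect fifth spans 7 semitones.
A sixth spanning 7 semitones is diminished (the major sixth is 9).

diminished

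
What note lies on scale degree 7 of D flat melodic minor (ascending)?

C

Degree 7 takes the letter 6 steps above D, which is C.
In melodic minor (ascending), degree 7 sits 11 semitones above the tonic. Db + 11 semitones is pitch class 0, spelled on C as C.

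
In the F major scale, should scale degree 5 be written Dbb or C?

Each scale degree takes a distinct letter name. Degree 5 of a scale on F must use the letter C.
C and Dbb are enharmonically the same pitch, but only C uses the letter C, so it is the correct spelling here.

C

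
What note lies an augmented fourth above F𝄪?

A fourth above F lands on the letter B.
An augmented fourth spans 6 semitones, so F## moves to pitch class 1. On the letter B that is B##.

B##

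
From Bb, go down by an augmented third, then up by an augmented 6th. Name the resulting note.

An augmented third down from Bb is Gbb (letter G, 5 semitones down).
An augmented sixth up from Gbb is Eb (letter E, 10 semitones up).

Eb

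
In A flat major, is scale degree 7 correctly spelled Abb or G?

G

Each scale degree takes a distinct letter name. Degree 7 of a scale on A must use the letter G.
G and Abb are enharmonically the same pitch, but only G uses the letter G, so it is the correct spelling here.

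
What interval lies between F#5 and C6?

Counting letters F–G–A–B–C gives a fifth.
F#→C = 6 semitones, 1 narrower than the perfect fifth (7), so diminished.

diminished fifth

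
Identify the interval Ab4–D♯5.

Counting letters A–B–C–D gives a fourth.
Ab→D# = 7 semitones, 2 wider than the perfect fourth (5), so doubly augmented.

doubly augmented fourth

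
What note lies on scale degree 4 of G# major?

C#

Degree 4 takes the letter 3 steps above G, which is C.
In major, degree 4 sits 5 semitones above the tonic. G# + 5 semitones is pitch class 1, spelled on C as C#.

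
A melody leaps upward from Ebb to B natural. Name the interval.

doubly augmented fifth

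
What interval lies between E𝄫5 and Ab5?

augmented fourth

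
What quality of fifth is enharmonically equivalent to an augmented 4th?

An augmented fourth spans 6 semitones.
A fifth spanning 6 semitones is diminished (the perfect fifth is 7).

diminished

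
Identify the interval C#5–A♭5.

diminished sixth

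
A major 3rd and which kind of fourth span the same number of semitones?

diminished

A major third spans 4 semitones.
A fourth spanning 4 semitones is diminished (the perfect fourth is 5).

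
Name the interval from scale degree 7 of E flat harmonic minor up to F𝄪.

Scale degree 7 of Eb harmonic minor is D.
D up to F##: letters D→F make it a third; 5 semitones makes it augmented.

augmented third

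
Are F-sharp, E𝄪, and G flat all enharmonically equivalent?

F# is pitch class 6; E## is pitch class 6; Gb is pitch class 6.
All spellings map to pitch class 6, so they are enharmonically equivalent.

Yes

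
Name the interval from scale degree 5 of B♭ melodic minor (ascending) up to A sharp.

augmented third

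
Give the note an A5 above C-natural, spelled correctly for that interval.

A fifth above C lands on the letter G.
An augmented fifth spans 8 semitones, so C moves to pitch class 8. On the letter G that is G#.

G#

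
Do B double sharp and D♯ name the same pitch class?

No

B## is pitch class 1; D# is pitch class 3.
The pitch classes differ (1 vs. 3), so they are not enharmonic equivalents.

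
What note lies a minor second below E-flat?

D

E down a major second is D, so the target letter is D.
From Eb, a minor second is 1 semitone down: D.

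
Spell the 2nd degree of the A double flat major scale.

Degree 2 takes the letter 1 step above A, which is B.
In major, degree 2 sits 2 semitones above the tonic. Abb + 2 semitones is pitch class 9, spelled on B as Bbb.

Bbb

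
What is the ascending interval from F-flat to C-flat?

perfect fifth

The letter names run F→C, a span of 4 letter steps, so the interval is some kind of fifth.
Fb to Cb is 7 semitones. A perfect fifth is 7, so 7 makes it perfect.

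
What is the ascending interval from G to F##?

augmented seventh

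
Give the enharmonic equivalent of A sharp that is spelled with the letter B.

Bb

A# is pitch class 10. The letter B alone is pitch class 11.
To reach pitch class 10 from B requires an offset of -1 semitone, i.e. flat: Bb.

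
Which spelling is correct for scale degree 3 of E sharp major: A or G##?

Each scale degree takes a distinct letter name. Degree 3 of a scale on E must use the letter G.
G## and A are enharmonically the same pitch, but only G## uses the letter G, so it is the correct spelling here.

G##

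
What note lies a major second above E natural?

F#

A second above E lands on the letter F.
A major second spans 2 semitones, so E moves to pitch class 6. On the letter F that is F#.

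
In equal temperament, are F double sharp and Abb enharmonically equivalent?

F## is pitch class 7; Abb is pitch class 7.
All spellings map to pitch class 7, so they are enharmonically equivalent.

Yes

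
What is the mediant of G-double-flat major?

Bbb

Degree 3 takes the letter 2 steps above G, which is B.
In major, degree 3 sits 4 semitones above the tonic. Gbb + 4 semitones is pitch class 9, spelled on B as Bbb.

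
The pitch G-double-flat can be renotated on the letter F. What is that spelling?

Gbb is pitch class 5. The letter F alone is pitch class 5.
Pitch class 5 on F needs no accidental: F.

F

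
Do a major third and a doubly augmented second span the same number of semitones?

A major third spans 4 semitones; a doubly augmented second spans 4.
They are enharmonically equivalent.

Yes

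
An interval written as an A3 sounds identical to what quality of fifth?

doubly diminished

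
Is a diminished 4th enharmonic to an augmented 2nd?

No

A diminished fourth spans 4 semitones; an augmented second spans 3.
The spans differ, so they are not enharmonic equivalents.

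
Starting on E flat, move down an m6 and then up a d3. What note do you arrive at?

A minor sixth down from Eb is G (letter G, 8 semitones down).
A diminished third up from G is Bbb (letter B, 2 semitones up).

Bbb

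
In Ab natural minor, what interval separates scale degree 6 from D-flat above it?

major sixth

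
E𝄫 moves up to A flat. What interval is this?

augmented fourth

Counting letters E–F–G–A gives a fourth.
Ebb→Ab = 6 semitones, 1 wider than the perfect fourth (5), so augmented.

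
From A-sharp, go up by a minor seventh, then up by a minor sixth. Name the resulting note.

E

A minor seventh up from A# is G# (letter G, 10 semitones up).
A minor sixth up from G# is E (letter E, 8 semitones up).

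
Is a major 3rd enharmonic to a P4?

No

A major third spans 4 semitones; a perfect fourth spans 5.
The spans differ, so they are not enharmonic equivalents.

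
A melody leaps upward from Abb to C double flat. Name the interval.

minor third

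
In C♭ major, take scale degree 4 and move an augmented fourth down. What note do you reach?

Cbb

Scale degree 4 of Cb major is Fb.
An augmented fourth (6 semitones) below Fb lands on the letter C, giving Cbb.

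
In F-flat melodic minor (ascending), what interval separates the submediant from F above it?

The submediant of Fb melodic minor (ascending) is Db.
Db up to F: letters D→F make it a third; 4 semitones makes it major.

major third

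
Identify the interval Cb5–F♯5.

Counting letters C–D–E–F gives a fourth.
Cb→F# = 7 semitones, 2 wider than the perfect fourth (5), so doubly augmented.

doubly augmented fourth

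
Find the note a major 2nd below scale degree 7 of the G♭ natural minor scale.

Scale degree 7 of Gb natural minor is Fb.
A major second (2 semitones) below Fb lands on the letter E, giving Ebb.

Ebb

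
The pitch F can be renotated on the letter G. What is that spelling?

Gbb

Plain G sits 2 semitones above F, so on the letter G the same pitch needs a double flat: Gbb.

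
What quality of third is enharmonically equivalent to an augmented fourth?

An augmented fourth spans 6 semitones.
A third spanning 6 semitones is doubly augmented (the major third is 4).

doubly augmented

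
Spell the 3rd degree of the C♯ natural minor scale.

E

Degree 3 takes the letter 2 steps above C, which is E.
In natural minor, degree 3 sits 3 semitones above the tonic. C# + 3 semitones is pitch class 4, spelled on E as E.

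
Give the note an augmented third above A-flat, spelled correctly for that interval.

A up a major third is C#, so the target letter is C.
From Ab, an augmented third is 5 semitones up: C#.

C#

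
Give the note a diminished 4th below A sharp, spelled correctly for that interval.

E##

A fourth below A lands on the letter E.
A diminished fourth spans 4 semitones, so A# moves to pitch class 6. On the letter E that is E##.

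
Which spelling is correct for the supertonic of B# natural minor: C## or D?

C##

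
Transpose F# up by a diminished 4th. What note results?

Bb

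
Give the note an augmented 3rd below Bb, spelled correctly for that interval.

A third below B lands on the letter G.
An augmented third spans 5 semitones, so Bb moves to pitch class 5. On the letter G that is Gbb.

Gbb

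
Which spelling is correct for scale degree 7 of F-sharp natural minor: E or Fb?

Each scale degree takes a distinct letter name. Degree 7 of a scale on F must use the letter E.
E and Fb are enharmonically the same pitch, but only E uses the letter E, so it is the correct spelling here.

E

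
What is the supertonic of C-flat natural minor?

Db

The Cb natural minor scale runs Cb Db Ebb Fb Gb Abb Bbb.
Degree 2 is Db.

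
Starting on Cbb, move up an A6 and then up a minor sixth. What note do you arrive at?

An augmented sixth up from Cbb is Ab (letter A, 10 semitones up).
A minor sixth up from Ab is Fb (letter F, 8 semitones up).

Fb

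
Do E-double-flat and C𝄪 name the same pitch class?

Yes

Ebb = pitch class 2 and C## = pitch class 2 — the same pitch class, so they are enharmonic equivalents.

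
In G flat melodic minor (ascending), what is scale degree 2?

Ab

The Gb melodic minor (ascending) scale runs Gb Ab Bbb Cb Db Eb F.
Degree 2 is Ab.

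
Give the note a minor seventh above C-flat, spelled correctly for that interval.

Bbb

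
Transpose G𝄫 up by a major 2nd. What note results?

A second above G lands on the letter A.
A major second spans 2 semitones, so Gbb moves to pitch class 7. On the letter A that is Abb.

Abb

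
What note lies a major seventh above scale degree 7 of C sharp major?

A##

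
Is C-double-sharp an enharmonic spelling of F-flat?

No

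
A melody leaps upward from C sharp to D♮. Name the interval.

minor second

Counting letters C–D gives a second.
C#→D = 1 semitone, 1 narrower than the major second (2), so minor.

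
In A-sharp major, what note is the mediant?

The A# major scale runs A# B# C## D# E# F## G##.
Degree 3 is C##.

C##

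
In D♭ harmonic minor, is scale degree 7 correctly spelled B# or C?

C

Each scale degree takes a distinct letter name. Degree 7 of a scale on D must use the letter C.
C and B# are enharmonically the same pitch, but only C uses the letter C, so it is the correct spelling here.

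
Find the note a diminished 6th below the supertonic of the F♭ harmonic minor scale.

The supertonic of Fb harmonic minor is Gb.
A diminished sixth (7 semitones) below Gb lands on the letter B, giving B.

B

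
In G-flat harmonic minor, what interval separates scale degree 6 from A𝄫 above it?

perfect fourth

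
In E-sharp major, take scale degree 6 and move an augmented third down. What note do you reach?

Scale degree 6 of E# major is C##.
An augmented third (5 semitones) below C## lands on the letter A, giving A.

A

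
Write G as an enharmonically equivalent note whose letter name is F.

F##

G is pitch class 7. The letter F alone is pitch class 5.
To reach pitch class 7 from F requires an offset of +2 semitones, i.e. double sharp: F##.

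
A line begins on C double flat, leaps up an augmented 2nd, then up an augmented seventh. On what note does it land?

An augmented second up from Cbb is Db (letter D, 3 semitones up).
An augmented seventh up from Db is C# (letter C, 12 semitones up).

C#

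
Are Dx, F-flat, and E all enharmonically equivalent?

Yes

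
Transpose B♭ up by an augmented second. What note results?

C#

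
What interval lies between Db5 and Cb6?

The letter names run D→C, a span of 6 letter steps, so the interval is some kind of seventh.
Db to Cb is 10 semitones. A major seventh is 11, so 10 makes it minor.

minor seventh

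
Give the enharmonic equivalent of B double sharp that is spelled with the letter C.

C#

B## is pitch class 1. The letter C alone is pitch class 0.
To reach pitch class 1 from C requires an offset of +1 semitone, i.e. sharp: C#.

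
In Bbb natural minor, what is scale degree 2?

The Bbb natural minor scale runs Bbb Cb Dbb Ebb Fb Gbb Abb.
Degree 2 is Cb.

Cb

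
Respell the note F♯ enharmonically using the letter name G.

F# is pitch class 6. The letter G alone is pitch class 7.
To reach pitch class 6 from G requires an offset of -1 semitone, i.e. flat: Gb.

Gb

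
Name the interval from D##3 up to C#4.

The letter names run D→C, a span of 6 letter steps, so the interval is some kind of seventh.
D## to C# is 9 semitones. A major seventh is 11, so 9 makes it diminished.

diminished seventh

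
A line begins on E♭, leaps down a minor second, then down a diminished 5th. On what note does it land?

G#

A minor second down from Eb is D (letter D, 1 semitone down).
A diminished fifth down from D is G# (letter G, 6 semitones down).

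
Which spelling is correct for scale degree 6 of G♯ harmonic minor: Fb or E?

Each scale degree takes a distinct letter name. Degree 6 of a scale on G must use the letter E.
E and Fb are enharmonically the same pitch, but only E uses the letter E, so it is the correct spelling here.

E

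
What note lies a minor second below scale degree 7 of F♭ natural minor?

Db

Scale degree 7 of Fb natural minor is Ebb.
A minor second (1 semitone) below Ebb lands on the letter D, giving Db.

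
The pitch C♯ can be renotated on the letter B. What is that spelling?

B##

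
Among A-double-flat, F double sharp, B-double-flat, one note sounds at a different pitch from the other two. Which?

Bbb

In 12-tone equal temperament, enharmonic equivalents share a pitch class. Abb is pitch class 7; F## is pitch class 7; Bbb is pitch class 9.
Abb and F## share pitch class 7, while Bbb is pitch class 9.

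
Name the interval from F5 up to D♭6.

minor sixth

Counting letters F–G–A–B–C–D gives a sixth.
F→Db = 8 semitones, 1 narrower than the major sixth (9), so minor.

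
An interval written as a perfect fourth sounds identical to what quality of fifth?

doubly diminished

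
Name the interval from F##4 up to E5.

diminished seventh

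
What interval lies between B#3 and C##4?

The letter names run B→C, a span of 1 letter step, so the interval is some kind of second.
B# to C## is 2 semitones. A major second is 2, so 2 makes it major.

major second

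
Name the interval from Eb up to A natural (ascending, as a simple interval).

Counting letters E–F–G–A gives a fourth.
Eb→A = 6 semitones, 1 wider than the perfect fourth (5), so augmented.

augmented fourth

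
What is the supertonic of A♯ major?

The A# major scale runs A# B# C## D# E# F## G##.
Degree 2 is B#.

B#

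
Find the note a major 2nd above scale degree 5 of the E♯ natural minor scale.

C##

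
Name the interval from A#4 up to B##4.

The letter names run A→B, a span of 1 letter step, so the interval is some kind of second.
A# to B## is 3 semitones. A major second is 2, so 3 makes it augmented.

augmented second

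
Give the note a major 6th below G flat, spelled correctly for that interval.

Bbb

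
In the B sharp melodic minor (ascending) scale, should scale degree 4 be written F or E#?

Each scale degree takes a distinct letter name. Degree 4 of a scale on B must use the letter E.
E# and F are enharmonically the same pitch, but only E# uses the letter E, so it is the correct spelling here.

E#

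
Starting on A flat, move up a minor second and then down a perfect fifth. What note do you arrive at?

A minor second up from Ab is Bbb (letter B, 1 semitone up).
A perfect fifth down from Bbb is Ebb (letter E, 7 semitones down).

Ebb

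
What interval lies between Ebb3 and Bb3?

augmented fifth

Counting letters E–F–G–A–B gives a fifth.
Ebb→Bb = 8 semitones, 1 wider than the perfect fifth (7), so augmented.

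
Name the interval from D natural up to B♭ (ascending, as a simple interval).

minor sixth

Counting letters D–E–F–G–A–B gives a sixth.
D→Bb = 8 semitones, 1 narrower than the major sixth (9), so minor.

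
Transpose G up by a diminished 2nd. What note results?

G up a major second is A, so the target letter is A.
From G, a diminished second is 0 semitones up: Abb.

Abb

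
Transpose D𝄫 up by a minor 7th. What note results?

D up a major seventh is C#, so the target letter is C.
From Dbb, a minor seventh is 10 semitones up: Cbb.

Cbb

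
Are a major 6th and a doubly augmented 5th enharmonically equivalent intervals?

Yes

A major sixth spans 9 semitones; a doubly augmented fifth spans 9.
They are enharmonically equivalent.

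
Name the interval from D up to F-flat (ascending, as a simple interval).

diminished third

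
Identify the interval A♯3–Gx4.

The letter names run A→G, a span of 6 letter steps, so the interval is some kind of seventh.
A# to G## is 11 semitones. A major seventh is 11, so 11 makes it major.

major seventh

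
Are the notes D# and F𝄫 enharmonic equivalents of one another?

Yes

D# = pitch class 3 and Fbb = pitch class 3 — the same pitch class, so they are enharmonic equivalents.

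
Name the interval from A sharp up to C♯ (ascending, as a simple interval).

minor third

The letter names run A→C, a span of 2 letter steps, so the interval is some kind of third.
A# to C# is 3 semitones. A major third is 4, so 3 makes it minor.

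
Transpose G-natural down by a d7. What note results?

A seventh below G lands on the letter A.
A diminished seventh spans 9 semitones, so G moves to pitch class 10. On the letter A that is A#.

A#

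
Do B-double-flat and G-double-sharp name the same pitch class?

Bbb = pitch class 9 and G## = pitch class 9 — the same pitch class, so they are enharmonic equivalents.

Yes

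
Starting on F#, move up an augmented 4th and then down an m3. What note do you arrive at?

G##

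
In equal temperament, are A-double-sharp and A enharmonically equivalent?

Two spellings are enharmonically equivalent only if they share a pitch class.
Here A## → 11, A → 9; 9 ≠ 11, so they are not.

No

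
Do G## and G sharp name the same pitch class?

No

G## is pitch class 9; G# is pitch class 8.
The pitch classes differ (9 vs. 8), so they are not enharmonic equivalents.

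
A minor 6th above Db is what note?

Bbb

D up a major sixth is B, so the target letter is B.
From Db, a minor sixth is 8 semitones up: Bbb.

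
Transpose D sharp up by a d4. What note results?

G

A fourth above D lands on the letter G.
A diminished fourth spans 4 semitones, so D# moves to pitch class 7. On the letter G that is G.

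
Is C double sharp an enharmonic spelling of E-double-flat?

C## = pitch class 2 and Ebb = pitch class 2 — the same pitch class, so they are enharmonic equivalents.

Yes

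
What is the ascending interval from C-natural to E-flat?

The letter names run C→E, a span of 2 letter steps, so the interval is some kind of third.
C to Eb is 3 semitones. A major third is 4, so 3 makes it minor.

minor third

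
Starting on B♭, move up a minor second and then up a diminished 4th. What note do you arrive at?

Fbb

A minor second up from Bb is Cb (letter C, 1 semitone up).
A diminished fourth up from Cb is Fbb (letter F, 4 semitones up).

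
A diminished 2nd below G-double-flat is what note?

F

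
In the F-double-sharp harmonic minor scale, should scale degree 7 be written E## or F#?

E##

Each scale degree takes a distinct letter name. Degree 7 of a scale on F must use the letter E.
E## and F# are enharmonically the same pitch, but only E## uses the letter E, so it is the correct spelling here.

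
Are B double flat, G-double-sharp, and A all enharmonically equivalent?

Yes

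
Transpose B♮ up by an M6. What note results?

A sixth above B lands on the letter G.
A major sixth spans 9 semitones, so B moves to pitch class 8. On the letter G that is G#.

G#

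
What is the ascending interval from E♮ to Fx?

Counting letters E–F gives a second.
E→F## = 3 semitones, 1 wider than the major second (2), so augmented.

augmented second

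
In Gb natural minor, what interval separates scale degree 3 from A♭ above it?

Scale degree 3 of Gb natural minor is Bbb.
Bbb up to Ab: letters B→A make it a seventh; 11 semitones makes it major.

major seventh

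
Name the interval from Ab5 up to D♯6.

The letter names run A→D, a span of 3 letter steps, so the interval is some kind of fourth.
Ab to D# is 7 semitones. A perfect fourth is 5, so 7 makes it doubly augmented.

doubly augmented fourth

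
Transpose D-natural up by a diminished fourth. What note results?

Gb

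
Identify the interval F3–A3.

Counting letters F–G–A gives a third.
F→A = 4 semitones, exactly the major third.

major third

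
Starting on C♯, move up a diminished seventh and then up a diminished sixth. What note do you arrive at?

A diminished seventh up from C# is Bb (letter B, 9 semitones up).
A diminished sixth up from Bb is Gbb (letter G, 7 semitones up).

Gbb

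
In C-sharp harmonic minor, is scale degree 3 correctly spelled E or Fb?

Each scale degree takes a distinct letter name. Degree 3 of a scale on C must use the letter E.
E and Fb are enharmonically the same pitch, but only E uses the letter E, so it is the correct spelling here.

E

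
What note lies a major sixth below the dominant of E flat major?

Db

The dominant of Eb major is Bb.
A major sixth (9 semitones) below Bb lands on the letter D, giving Db.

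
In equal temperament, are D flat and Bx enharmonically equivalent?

Yes

Db = pitch class 1 and B## = pitch class 1 — the same pitch class, so they are enharmonic equivalents.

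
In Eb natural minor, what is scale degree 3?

Gb

The Eb natural minor scale runs Eb F Gb Ab Bb Cb Db.
Degree 3 is Gb.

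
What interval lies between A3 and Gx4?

augmented seventh

The letter names run A→G, a span of 6 letter steps, so the interval is some kind of seventh.
A to G## is 12 semitones. A major seventh is 11, so 12 makes it augmented.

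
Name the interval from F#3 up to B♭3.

Counting letters F–G–A–B gives a fourth.
F#→Bb = 4 semitones, 1 narrower than the perfect fourth (5), so diminished.

diminished fourth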